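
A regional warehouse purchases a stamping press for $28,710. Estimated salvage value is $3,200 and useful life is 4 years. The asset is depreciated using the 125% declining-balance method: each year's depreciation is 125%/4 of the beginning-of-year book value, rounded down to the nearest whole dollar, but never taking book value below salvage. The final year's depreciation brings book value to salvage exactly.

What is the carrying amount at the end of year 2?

$13,571

Depreciable base = $28,710 − $3,200 = $25,510.
Year 1: ⌊$28,710 × 125%/4⌋ = $8,971. Book value $19,739.
Year 2: ⌊$19,739 × 125%/4⌋ = $6,168. Book value $13,571.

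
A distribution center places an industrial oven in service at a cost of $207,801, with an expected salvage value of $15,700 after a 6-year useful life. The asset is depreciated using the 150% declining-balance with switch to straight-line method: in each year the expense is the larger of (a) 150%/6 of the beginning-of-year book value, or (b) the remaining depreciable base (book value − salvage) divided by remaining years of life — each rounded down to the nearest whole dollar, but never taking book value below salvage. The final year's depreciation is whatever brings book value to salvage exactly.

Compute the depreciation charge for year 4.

Depreciable base = $207,801 − $15,700 = $192,101.
Year 1: DB = ⌊$207,801 × 150%/6⌋ = $51,950; SL = ⌊$192,101/6⌋ = $32,016 → take DB $51,950. Book value $155,851.
Year 2: DB = ⌊$155,851 × 150%/6⌋ = $38,962; SL = ⌊$140,151/5⌋ = $28,030 → take DB $38,962. Book value $116,889.
Year 3: DB = ⌊$116,889 × 150%/6⌋ = $29,222; SL = ⌊$101,189/4⌋ = $25,297 → take DB $29,222. Book value $87,667.
Year 4: DB = ⌊$87,667 × 150%/6⌋ = $21,916; SL = ⌊$71,967/3⌋ = $23,989 → take SL $23,989. Book value $63,678.

$23,989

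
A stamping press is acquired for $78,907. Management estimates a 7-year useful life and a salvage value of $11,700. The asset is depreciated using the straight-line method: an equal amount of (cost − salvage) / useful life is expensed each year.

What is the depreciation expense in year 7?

$9,601

Depreciable base = $78,907 − $11,700 = $67,207.
Annual expense = $67,207 / 7 = $9,601.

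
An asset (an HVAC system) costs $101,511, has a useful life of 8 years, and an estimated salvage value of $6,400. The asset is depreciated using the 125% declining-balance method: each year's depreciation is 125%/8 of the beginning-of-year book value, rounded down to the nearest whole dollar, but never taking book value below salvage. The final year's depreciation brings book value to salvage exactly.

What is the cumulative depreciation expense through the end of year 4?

Depreciable base = $101,511 − $6,400 = $95,111.
Year 1: ⌊$101,511 × 125%/8⌋ = $15,861. Book value $85,650.
Year 2: ⌊$85,650 × 125%/8⌋ = $13,382. Book value $72,268.
Year 3: ⌊$72,268 × 125%/8⌋ = $11,291. Book value $60,977.
Year 4: ⌊$60,977 × 125%/8⌋ = $9,527. Book value $51,450.
Accumulated through year 4 = $101,511 − $51,450 = $50,061.

$50,061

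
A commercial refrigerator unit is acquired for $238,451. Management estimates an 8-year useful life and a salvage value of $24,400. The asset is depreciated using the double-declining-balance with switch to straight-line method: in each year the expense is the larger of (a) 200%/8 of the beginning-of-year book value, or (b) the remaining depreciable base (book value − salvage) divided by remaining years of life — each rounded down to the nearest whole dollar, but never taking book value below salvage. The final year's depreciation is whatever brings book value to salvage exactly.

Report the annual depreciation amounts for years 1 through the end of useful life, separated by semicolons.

$59,612; $44,709; $33,532; $25,149; $18,862; $14,146; $10,610; $7,431

Depreciable base = $238,451 − $24,400 = $214,051.
Year 1: DB = ⌊$238,451 × 200%/8⌋ = $59,612; SL = ⌊$214,051/8⌋ = $26,756 → take DB $59,612. Book value $178,839.
Year 2: DB = ⌊$178,839 × 200%/8⌋ = $44,709; SL = ⌊$154,439/7⌋ = $22,062 → take DB $44,709. Book value $134,130.
Year 3: DB = ⌊$134,130 × 200%/8⌋ = $33,532; SL = ⌊$109,730/6⌋ = $18,288 → take DB $33,532. Book value $100,598.
Year 4: DB = ⌊$100,598 × 200%/8⌋ = $25,149; SL = ⌊$76,198/5⌋ = $15,239 → take DB $25,149. Book value $75,449.
Year 5: DB = ⌊$75,449 × 200%/8⌋ = $18,862; SL = ⌊$51,049/4⌋ = $12,762 → take DB $18,862. Book value $56,587.
Year 6: DB = ⌊$56,587 × 200%/8⌋ = $14,146; SL = ⌊$32,187/3⌋ = $10,729 → take DB $14,146. Book value $42,441.
Year 7: DB = ⌊$42,441 × 200%/8⌋ = $10,610; SL = ⌊$18,041/2⌋ = $9,020 → take DB $10,610. Book value $31,831.
Year 8 (final): $31,831 − $24,400 = $7,431. Book value $24,400.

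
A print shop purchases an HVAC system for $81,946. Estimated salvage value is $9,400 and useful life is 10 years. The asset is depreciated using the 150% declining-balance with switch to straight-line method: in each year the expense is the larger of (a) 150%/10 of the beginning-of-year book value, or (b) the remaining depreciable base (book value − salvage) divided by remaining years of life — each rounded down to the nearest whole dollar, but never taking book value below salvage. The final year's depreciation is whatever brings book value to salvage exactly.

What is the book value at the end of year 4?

$42,778

Depreciable base = $81,946 − $9,400 = $72,546.
Year 1: DB = ⌊$81,946 × 150%/10⌋ = $12,291; SL = ⌊$72,546/10⌋ = $7,254 → take DB $12,291. Book value $69,655.
Year 2: DB = ⌊$69,655 × 150%/10⌋ = $10,448; SL = ⌊$60,255/9⌋ = $6,695 → take DB $10,448. Book value $59,207.
Year 3: DB = ⌊$59,207 × 150%/10⌋ = $8,881; SL = ⌊$49,807/8⌋ = $6,225 → take DB $8,881. Book value $50,326.
Year 4: DB = ⌊$50,326 × 150%/10⌋ = $7,548; SL = ⌊$40,926/7⌋ = $5,846 → take DB $7,548. Book value $42,778.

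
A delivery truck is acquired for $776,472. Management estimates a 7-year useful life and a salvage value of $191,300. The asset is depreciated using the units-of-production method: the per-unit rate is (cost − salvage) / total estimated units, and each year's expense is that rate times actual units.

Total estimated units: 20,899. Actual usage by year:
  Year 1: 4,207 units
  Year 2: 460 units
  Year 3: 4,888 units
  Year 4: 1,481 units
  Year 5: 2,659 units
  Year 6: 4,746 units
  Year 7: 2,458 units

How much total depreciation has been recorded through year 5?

Depreciable base = $776,472 − $191,300 = $585,172.
Rate = $585,172 / 20,899 units = $28 per unit.
Year 1: 4,207 × $28 = $117,796. Book value $658,676.
Year 2: 460 × $28 = $12,880. Book value $645,796.
Year 3: 4,888 × $28 = $136,864. Book value $508,932.
Year 4: 1,481 × $28 = $41,468. Book value $467,464.
Year 5: 2,659 × $28 = $74,452. Book value $393,012.
Accumulated through year 5 = $776,472 − $393,012 = $383,460.

$383,460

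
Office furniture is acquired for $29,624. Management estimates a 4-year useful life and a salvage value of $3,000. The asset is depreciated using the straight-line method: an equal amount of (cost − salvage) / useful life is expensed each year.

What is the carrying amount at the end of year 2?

Depreciable base = $29,624 − $3,000 = $26,624.
Annual expense = $26,624 / 4 = $6,656.
End of year 1: book value $22,968.
End of year 2: book value $16,312.

$16,312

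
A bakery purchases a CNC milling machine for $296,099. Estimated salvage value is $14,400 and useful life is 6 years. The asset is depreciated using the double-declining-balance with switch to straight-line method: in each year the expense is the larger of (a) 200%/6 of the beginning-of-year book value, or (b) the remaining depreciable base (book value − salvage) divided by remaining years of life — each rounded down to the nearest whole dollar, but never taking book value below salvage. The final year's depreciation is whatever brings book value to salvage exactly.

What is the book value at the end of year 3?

Depreciable base = $296,099 − $14,400 = $281,699.
Year 1: DB = ⌊$296,099 × 200%/6⌋ = $98,699; SL = ⌊$281,699/6⌋ = $46,949 → take DB $98,699. Book value $197,400.
Year 2: DB = ⌊$197,400 × 200%/6⌋ = $65,800; SL = ⌊$183,000/5⌋ = $36,600 → take DB $65,800. Book value $131,600.
Year 3: DB = ⌊$131,600 × 200%/6⌋ = $43,866; SL = ⌊$117,200/4⌋ = $29,300 → take DB $43,866. Book value $87,734.

$87,734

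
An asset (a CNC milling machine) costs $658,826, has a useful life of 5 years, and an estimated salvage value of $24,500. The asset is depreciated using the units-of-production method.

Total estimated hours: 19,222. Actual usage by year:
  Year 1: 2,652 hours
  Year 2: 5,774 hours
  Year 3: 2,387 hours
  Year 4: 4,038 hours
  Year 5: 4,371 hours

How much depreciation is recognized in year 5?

$144,243

Depreciable base = $658,826 − $24,500 = $634,326.
Rate = $634,326 / 19,222 hours = $33 per hour.
Year 1: 2,652 × $33 = $87,516. Book value $571,310.
Year 2: 5,774 × $33 = $190,542. Book value $380,768.
Year 3: 2,387 × $33 = $78,771. Book value $301,997.
Year 4: 4,038 × $33 = $133,254. Book value $168,743.
Year 5: 4,371 × $33 = $144,243. Book value $24,500.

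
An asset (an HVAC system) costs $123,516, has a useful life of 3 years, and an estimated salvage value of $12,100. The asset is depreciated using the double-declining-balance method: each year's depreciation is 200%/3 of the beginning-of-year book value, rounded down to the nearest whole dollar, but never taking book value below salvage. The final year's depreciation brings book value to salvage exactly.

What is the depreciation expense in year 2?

Depreciable base = $123,516 − $12,100 = $111,416.
Year 1: ⌊$123,516 × 200%/3⌋ = $82,344. Book value $41,172.
Year 2: ⌊$41,172 × 200%/3⌋ = $27,448. Book value $13,724.

$27,448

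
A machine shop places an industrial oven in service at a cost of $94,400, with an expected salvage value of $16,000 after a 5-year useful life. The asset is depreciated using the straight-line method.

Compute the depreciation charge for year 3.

$15,680

Depreciable base = $94,400 − $16,000 = $78,400.
Annual expense = $78,400 / 5 = $15,680.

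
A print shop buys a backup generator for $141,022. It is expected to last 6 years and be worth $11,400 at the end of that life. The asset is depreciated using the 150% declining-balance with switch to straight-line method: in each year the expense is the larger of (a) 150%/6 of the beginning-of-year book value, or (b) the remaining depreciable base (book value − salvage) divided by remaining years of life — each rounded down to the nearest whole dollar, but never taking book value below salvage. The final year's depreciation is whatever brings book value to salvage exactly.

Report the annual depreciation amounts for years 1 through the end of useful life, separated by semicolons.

$35,255; $26,441; $19,831; $16,031; $16,032; $16,032

Depreciable base = $141,022 − $11,400 = $129,622.
Year 1: DB = ⌊$141,022 × 150%/6⌋ = $35,255; SL = ⌊$129,622/6⌋ = $21,603 → take DB $35,255. Book value $105,767.
Year 2: DB = ⌊$105,767 × 150%/6⌋ = $26,441; SL = ⌊$94,367/5⌋ = $18,873 → take DB $26,441. Book value $79,326.
Year 3: DB = ⌊$79,326 × 150%/6⌋ = $19,831; SL = ⌊$67,926/4⌋ = $16,981 → take DB $19,831. Book value $59,495.
Year 4: DB = ⌊$59,495 × 150%/6⌋ = $14,873; SL = ⌊$48,095/3⌋ = $16,031 → take SL $16,031. Book value $43,464.
Year 5: DB = ⌊$43,464 × 150%/6⌋ = $10,866; SL = ⌊$32,064/2⌋ = $16,032 → take SL $16,032. Book value $27,432.
Year 6 (final): $27,432 − $11,400 = $16,032. Book value $11,400.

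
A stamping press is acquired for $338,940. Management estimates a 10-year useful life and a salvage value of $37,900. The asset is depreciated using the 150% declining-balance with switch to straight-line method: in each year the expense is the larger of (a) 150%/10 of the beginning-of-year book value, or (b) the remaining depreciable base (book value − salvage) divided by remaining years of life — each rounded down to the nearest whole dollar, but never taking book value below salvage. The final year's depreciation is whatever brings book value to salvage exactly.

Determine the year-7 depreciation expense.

$22,483

Depreciable base = $338,940 − $37,900 = $301,040.
Year 1: DB = ⌊$338,940 × 150%/10⌋ = $50,841; SL = ⌊$301,040/10⌋ = $30,104 → take DB $50,841. Book value $288,099.
Year 2: DB = ⌊$288,099 × 150%/10⌋ = $43,214; SL = ⌊$250,199/9⌋ = $27,799 → take DB $43,214. Book value $244,885.
Year 3: DB = ⌊$244,885 × 150%/10⌋ = $36,732; SL = ⌊$206,985/8⌋ = $25,873 → take DB $36,732. Book value $208,153.
Year 4: DB = ⌊$208,153 × 150%/10⌋ = $31,222; SL = ⌊$170,253/7⌋ = $24,321 → take DB $31,222. Book value $176,931.
Year 5: DB = ⌊$176,931 × 150%/10⌋ = $26,539; SL = ⌊$139,031/6⌋ = $23,171 → take DB $26,539. Book value $150,392.
Year 6: DB = ⌊$150,392 × 150%/10⌋ = $22,558; SL = ⌊$112,492/5⌋ = $22,498 → take DB $22,558. Book value $127,834.
Year 7: DB = ⌊$127,834 × 150%/10⌋ = $19,175; SL = ⌊$89,934/4⌋ = $22,483 → take SL $22,483. Book value $105,351.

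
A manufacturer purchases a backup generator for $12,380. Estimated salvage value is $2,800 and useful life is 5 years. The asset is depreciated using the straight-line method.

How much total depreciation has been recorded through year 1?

$1,916

Depreciable base = $12,380 − $2,800 = $9,580.
Annual expense = $9,580 / 5 = $1,916.
End of year 1: book value $10,464.
Accumulated through year 1 = $12,380 − $10,464 = $1,916.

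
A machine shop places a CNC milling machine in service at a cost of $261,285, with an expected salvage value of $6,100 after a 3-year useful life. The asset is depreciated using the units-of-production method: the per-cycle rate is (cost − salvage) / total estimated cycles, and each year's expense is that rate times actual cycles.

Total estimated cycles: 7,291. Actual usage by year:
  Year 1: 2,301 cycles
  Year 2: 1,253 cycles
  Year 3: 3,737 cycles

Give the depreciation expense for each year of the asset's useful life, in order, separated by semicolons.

$80,535; $43,855; $130,795

Depreciable base = $261,285 − $6,100 = $255,185.
Rate = $255,185 / 7,291 cycles = $35 per cycle.
Year 1: 2,301 × $35 = $80,535. Book value $180,750.
Year 2: 1,253 × $35 = $43,855. Book value $136,895.
Year 3: 3,737 × $35 = $130,795. Book value $6,100.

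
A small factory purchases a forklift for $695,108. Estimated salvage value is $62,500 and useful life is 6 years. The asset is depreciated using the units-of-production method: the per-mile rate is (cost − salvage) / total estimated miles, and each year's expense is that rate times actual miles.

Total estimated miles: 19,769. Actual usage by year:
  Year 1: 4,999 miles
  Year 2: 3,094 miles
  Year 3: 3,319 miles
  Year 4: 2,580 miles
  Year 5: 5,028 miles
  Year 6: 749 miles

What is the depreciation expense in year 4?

Depreciable base = $695,108 − $62,500 = $632,608.
Rate = $632,608 / 19,769 miles = $32 per mile.
Year 1: 4,999 × $32 = $159,968. Book value $535,140.
Year 2: 3,094 × $32 = $99,008. Book value $436,132.
Year 3: 3,319 × $32 = $106,208. Book value $329,924.
Year 4: 2,580 × $32 = $82,560. Book value $247,364.

$82,560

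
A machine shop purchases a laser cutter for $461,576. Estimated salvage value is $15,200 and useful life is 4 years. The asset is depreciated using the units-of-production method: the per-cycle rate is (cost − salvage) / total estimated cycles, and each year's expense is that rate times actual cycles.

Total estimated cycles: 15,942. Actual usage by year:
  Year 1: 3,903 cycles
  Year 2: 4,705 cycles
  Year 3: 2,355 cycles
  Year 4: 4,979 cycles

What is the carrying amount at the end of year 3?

Depreciable base = $461,576 − $15,200 = $446,376.
Rate = $446,376 / 15,942 cycles = $28 per cycle.
Year 1: 3,903 × $28 = $109,284. Book value $352,292.
Year 2: 4,705 × $28 = $131,740. Book value $220,552.
Year 3: 2,355 × $28 = $65,940. Book value $154,612.

$154,612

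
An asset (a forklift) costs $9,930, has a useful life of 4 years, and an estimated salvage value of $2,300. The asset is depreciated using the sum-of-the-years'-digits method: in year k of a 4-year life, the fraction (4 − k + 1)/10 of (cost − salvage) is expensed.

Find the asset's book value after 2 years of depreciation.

$4,589

Depreciable base = $9,930 − $2,300 = $7,630.
Sum of the years' digits = 4+3+2+1 = 10.
Year 1: $7,630 × 4/10 = $3,052. Book value $6,878.
Year 2: $7,630 × 3/10 = $2,289. Book value $4,589.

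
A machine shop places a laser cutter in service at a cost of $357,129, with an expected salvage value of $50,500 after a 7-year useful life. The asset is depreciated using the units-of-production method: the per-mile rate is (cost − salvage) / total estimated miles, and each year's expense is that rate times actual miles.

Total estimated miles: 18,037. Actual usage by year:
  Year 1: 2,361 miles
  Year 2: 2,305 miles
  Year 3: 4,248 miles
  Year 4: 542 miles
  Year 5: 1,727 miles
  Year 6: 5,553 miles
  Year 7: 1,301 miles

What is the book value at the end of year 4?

$196,377

Depreciable base = $357,129 − $50,500 = $306,629.
Rate = $306,629 / 18,037 miles = $17 per mile.
Year 1: 2,361 × $17 = $40,137. Book value $316,992.
Year 2: 2,305 × $17 = $39,185. Book value $277,807.
Year 3: 4,248 × $17 = $72,216. Book value $205,591.
Year 4: 542 × $17 = $9,214. Book value $196,377.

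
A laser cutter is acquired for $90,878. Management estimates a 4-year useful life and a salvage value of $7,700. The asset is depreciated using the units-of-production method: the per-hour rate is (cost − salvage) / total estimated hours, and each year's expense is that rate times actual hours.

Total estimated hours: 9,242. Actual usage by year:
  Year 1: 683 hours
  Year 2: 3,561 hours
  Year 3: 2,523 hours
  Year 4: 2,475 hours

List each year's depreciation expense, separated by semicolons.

$6,147; $32,049; $22,707; $22,275

Depreciable base = $90,878 − $7,700 = $83,178.
Rate = $83,178 / 9,242 hours = $9 per hour.
Year 1: 683 × $9 = $6,147. Book value $84,731.
Year 2: 3,561 × $9 = $32,049. Book value $52,682.
Year 3: 2,523 × $9 = $22,707. Book value $29,975.
Year 4: 2,475 × $9 = $22,275. Book value $7,700.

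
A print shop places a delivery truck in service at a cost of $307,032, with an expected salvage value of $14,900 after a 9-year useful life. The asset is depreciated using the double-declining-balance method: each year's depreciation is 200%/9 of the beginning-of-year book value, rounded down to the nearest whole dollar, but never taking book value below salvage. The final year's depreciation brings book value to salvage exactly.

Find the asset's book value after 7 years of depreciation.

Depreciable base = $307,032 − $14,900 = $292,132.
Year 1: ⌊$307,032 × 200%/9⌋ = $68,229. Book value $238,803.
Year 2: ⌊$238,803 × 200%/9⌋ = $53,067. Book value $185,736.
Year 3: ⌊$185,736 × 200%/9⌋ = $41,274. Book value $144,462.
Year 4: ⌊$144,462 × 200%/9⌋ = $32,102. Book value $112,360.
Year 5: ⌊$112,360 × 200%/9⌋ = $24,968. Book value $87,392.
Year 6: ⌊$87,392 × 200%/9⌋ = $19,420. Book value $67,972.
Year 7: ⌊$67,972 × 200%/9⌋ = $15,104. Book value $52,868.

$52,868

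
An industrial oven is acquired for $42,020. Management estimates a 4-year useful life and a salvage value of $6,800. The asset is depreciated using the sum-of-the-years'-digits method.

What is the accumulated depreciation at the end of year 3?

Depreciable base = $42,020 − $6,800 = $35,220.
Sum of the years' digits = 4+3+2+1 = 10.
Year 1: $35,220 × 4/10 = $14,088. Book value $27,932.
Year 2: $35,220 × 3/10 = $10,566. Book value $17,366.
Year 3: $35,220 × 2/10 = $7,044. Book value $10,322.
Accumulated through year 3 = $42,020 − $10,322 = $31,698.

$31,698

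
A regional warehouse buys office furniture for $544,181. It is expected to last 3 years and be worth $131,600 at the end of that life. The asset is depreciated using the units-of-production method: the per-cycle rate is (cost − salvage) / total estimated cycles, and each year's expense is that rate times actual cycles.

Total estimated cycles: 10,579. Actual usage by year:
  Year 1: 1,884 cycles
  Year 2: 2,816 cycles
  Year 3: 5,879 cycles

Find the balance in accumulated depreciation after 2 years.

Depreciable base = $544,181 − $131,600 = $412,581.
Rate = $412,581 / 10,579 cycles = $39 per cycle.
Year 1: 1,884 × $39 = $73,476. Book value $470,705.
Year 2: 2,816 × $39 = $109,824. Book value $360,881.
Accumulated through year 2 = $544,181 − $360,881 = $183,300.

$183,300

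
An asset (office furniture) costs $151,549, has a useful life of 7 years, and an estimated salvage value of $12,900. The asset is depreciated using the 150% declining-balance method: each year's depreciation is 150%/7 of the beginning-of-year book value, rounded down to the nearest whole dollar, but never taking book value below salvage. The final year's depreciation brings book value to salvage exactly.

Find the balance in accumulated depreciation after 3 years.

$78,038

Depreciable base = $151,549 − $12,900 = $138,649.
Year 1: ⌊$151,549 × 150%/7⌋ = $32,474. Book value $119,075.
Year 2: ⌊$119,075 × 150%/7⌋ = $25,516. Book value $93,559.
Year 3: ⌊$93,559 × 150%/7⌋ = $20,048. Book value $73,511.
Accumulated through year 3 = $151,549 − $73,511 = $78,038.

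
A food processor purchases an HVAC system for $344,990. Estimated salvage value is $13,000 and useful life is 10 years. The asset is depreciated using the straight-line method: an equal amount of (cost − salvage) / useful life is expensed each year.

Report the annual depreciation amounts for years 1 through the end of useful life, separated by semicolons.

$33,199; $33,199; $33,199; $33,199; $33,199; $33,199; $33,199; $33,199; $33,199; $33,199

Depreciable base = $344,990 − $13,000 = $331,990.
Annual expense = $331,990 / 10 = $33,199.
End of year 1: book value $311,791.
End of year 2: book value $278,592.
End of year 3: book value $245,393.
End of year 4: book value $212,194.
End of year 5: book value $178,995.
End of year 6: book value $145,796.
End of year 7: book value $112,597.
End of year 8: book value $79,398.
End of year 9: book value $46,199.
End of year 10: book value $13,000.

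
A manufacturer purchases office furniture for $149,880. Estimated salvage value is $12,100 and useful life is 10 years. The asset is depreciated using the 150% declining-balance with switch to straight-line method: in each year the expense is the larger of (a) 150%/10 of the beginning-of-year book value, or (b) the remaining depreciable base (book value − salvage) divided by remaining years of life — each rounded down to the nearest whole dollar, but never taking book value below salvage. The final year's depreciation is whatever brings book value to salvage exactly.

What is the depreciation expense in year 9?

$10,881

Depreciable base = $149,880 − $12,100 = $137,780.
Year 1: DB = ⌊$149,880 × 150%/10⌋ = $22,482; SL = ⌊$137,780/10⌋ = $13,778 → take DB $22,482. Book value $127,398.
Year 2: DB = ⌊$127,398 × 150%/10⌋ = $19,109; SL = ⌊$115,298/9⌋ = $12,810 → take DB $19,109. Book value $108,289.
Year 3: DB = ⌊$108,289 × 150%/10⌋ = $16,243; SL = ⌊$96,189/8⌋ = $12,023 → take DB $16,243. Book value $92,046.
Year 4: DB = ⌊$92,046 × 150%/10⌋ = $13,806; SL = ⌊$79,946/7⌋ = $11,420 → take DB $13,806. Book value $78,240.
Year 5: DB = ⌊$78,240 × 150%/10⌋ = $11,736; SL = ⌊$66,140/6⌋ = $11,023 → take DB $11,736. Book value $66,504.
Year 6: DB = ⌊$66,504 × 150%/10⌋ = $9,975; SL = ⌊$54,404/5⌋ = $10,880 → take SL $10,880. Book value $55,624.
Year 7: DB = ⌊$55,624 × 150%/10⌋ = $8,343; SL = ⌊$43,524/4⌋ = $10,881 → take SL $10,881. Book value $44,743.
Year 8: DB = ⌊$44,743 × 150%/10⌋ = $6,711; SL = ⌊$32,643/3⌋ = $10,881 → take SL $10,881. Book value $33,862.
Year 9: DB = ⌊$33,862 × 150%/10⌋ = $5,079; SL = ⌊$21,762/2⌋ = $10,881 → take SL $10,881. Book value $22,981.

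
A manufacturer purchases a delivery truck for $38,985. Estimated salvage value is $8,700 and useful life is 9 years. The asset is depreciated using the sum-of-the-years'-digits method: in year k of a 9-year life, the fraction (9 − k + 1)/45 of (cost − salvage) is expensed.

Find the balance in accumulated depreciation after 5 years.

$23,555

Depreciable base = $38,985 − $8,700 = $30,285.
Sum of the years' digits = 9+8+7+6+5+4+3+2+1 = 45.
Year 1: $30,285 × 9/45 = $6,057. Book value $32,928.
Year 2: $30,285 × 8/45 = $5,384. Book value $27,544.
Year 3: $30,285 × 7/45 = $4,711. Book value $22,833.
Year 4: $30,285 × 6/45 = $4,038. Book value $18,795.
Year 5: $30,285 × 5/45 = $3,365. Book value $15,430.
Accumulated through year 5 = $38,985 − $15,430 = $23,555.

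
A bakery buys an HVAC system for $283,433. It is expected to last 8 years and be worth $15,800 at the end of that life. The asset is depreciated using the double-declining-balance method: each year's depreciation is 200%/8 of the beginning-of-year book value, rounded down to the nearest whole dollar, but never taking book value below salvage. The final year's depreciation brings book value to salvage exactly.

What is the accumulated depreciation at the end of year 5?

$216,172

Depreciable base = $283,433 − $15,800 = $267,633.
Year 1: ⌊$283,433 × 200%/8⌋ = $70,858. Book value $212,575.
Year 2: ⌊$212,575 × 200%/8⌋ = $53,143. Book value $159,432.
Year 3: ⌊$159,432 × 200%/8⌋ = $39,858. Book value $119,574.
Year 4: ⌊$119,574 × 200%/8⌋ = $29,893. Book value $89,681.
Year 5: ⌊$89,681 × 200%/8⌋ = $22,420. Book value $67,261.
Accumulated through year 5 = $283,433 − $67,261 = $216,172.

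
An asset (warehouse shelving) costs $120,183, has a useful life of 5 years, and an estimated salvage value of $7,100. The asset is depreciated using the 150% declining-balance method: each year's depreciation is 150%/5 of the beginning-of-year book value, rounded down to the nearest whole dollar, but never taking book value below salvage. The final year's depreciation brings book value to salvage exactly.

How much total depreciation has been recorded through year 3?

$78,959

Depreciable base = $120,183 − $7,100 = $113,083.
Year 1: ⌊$120,183 × 150%/5⌋ = $36,054. Book value $84,129.
Year 2: ⌊$84,129 × 150%/5⌋ = $25,238. Book value $58,891.
Year 3: ⌊$58,891 × 150%/5⌋ = $17,667. Book value $41,224.
Accumulated through year 3 = $120,183 − $41,224 = $78,959.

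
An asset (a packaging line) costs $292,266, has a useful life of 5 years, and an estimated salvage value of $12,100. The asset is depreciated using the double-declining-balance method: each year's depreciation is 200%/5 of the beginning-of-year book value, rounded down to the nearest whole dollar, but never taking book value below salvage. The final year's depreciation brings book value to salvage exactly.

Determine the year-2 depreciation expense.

$70,144

Depreciable base = $292,266 − $12,100 = $280,166.
Year 1: ⌊$292,266 × 200%/5⌋ = $116,906. Book value $175,360.
Year 2: ⌊$175,360 × 200%/5⌋ = $70,144. Book value $105,216.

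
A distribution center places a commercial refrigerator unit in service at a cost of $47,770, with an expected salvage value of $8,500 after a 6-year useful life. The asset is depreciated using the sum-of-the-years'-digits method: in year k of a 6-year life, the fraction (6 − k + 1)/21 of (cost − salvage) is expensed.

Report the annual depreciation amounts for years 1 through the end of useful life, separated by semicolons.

Depreciable base = $47,770 − $8,500 = $39,270.
Sum of the years' digits = 6+5+4+3+2+1 = 21.
Year 1: $39,270 × 6/21 = $11,220. Book value $36,550.
Year 2: $39,270 × 5/21 = $9,350. Book value $27,200.
Year 3: $39,270 × 4/21 = $7,480. Book value $19,720.
Year 4: $39,270 × 3/21 = $5,610. Book value $14,110.
Year 5: $39,270 × 2/21 = $3,740. Book value $10,370.
Year 6: $39,270 × 1/21 = $1,870. Book value $8,500.

$11,220; $9,350; $7,480; $5,610; $3,740; $1,870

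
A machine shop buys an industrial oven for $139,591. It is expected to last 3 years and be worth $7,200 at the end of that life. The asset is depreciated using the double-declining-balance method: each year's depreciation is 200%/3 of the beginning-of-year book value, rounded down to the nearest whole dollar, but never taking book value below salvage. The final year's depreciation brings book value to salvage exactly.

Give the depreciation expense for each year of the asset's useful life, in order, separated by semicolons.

$93,060; $31,020; $8,311

Depreciable base = $139,591 − $7,200 = $132,391.
Year 1: ⌊$139,591 × 200%/3⌋ = $93,060. Book value $46,531.
Year 2: ⌊$46,531 × 200%/3⌋ = $31,020. Book value $15,511.
Year 3 (final): $15,511 − $7,200 = $8,311. Book value $7,200.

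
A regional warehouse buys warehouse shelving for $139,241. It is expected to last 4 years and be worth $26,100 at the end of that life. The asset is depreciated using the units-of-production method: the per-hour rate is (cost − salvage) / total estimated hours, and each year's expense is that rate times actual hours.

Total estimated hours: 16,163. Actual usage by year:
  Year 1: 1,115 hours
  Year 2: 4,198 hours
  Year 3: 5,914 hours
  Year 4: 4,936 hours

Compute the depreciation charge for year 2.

Depreciable base = $139,241 − $26,100 = $113,141.
Rate = $113,141 / 16,163 hours = $7 per hour.
Year 1: 1,115 × $7 = $7,805. Book value $131,436.
Year 2: 4,198 × $7 = $29,386. Book value $102,050.

$29,386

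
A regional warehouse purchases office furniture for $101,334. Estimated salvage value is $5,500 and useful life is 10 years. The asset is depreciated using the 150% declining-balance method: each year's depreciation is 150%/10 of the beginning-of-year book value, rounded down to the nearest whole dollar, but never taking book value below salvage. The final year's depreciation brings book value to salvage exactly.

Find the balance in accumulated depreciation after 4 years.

$48,436

Depreciable base = $101,334 − $5,500 = $95,834.
Year 1: ⌊$101,334 × 150%/10⌋ = $15,200. Book value $86,134.
Year 2: ⌊$86,134 × 150%/10⌋ = $12,920. Book value $73,214.
Year 3: ⌊$73,214 × 150%/10⌋ = $10,982. Book value $62,232.
Year 4: ⌊$62,232 × 150%/10⌋ = $9,334. Book value $52,898.
Accumulated through year 4 = $101,334 − $52,898 = $48,436.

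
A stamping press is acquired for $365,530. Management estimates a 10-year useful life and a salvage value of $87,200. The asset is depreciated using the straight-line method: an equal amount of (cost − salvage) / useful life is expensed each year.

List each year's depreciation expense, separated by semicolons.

$27,833; $27,833; $27,833; $27,833; $27,833; $27,833; $27,833; $27,833; $27,833; $27,833

Depreciable base = $365,530 − $87,200 = $278,330.
Annual expense = $278,330 / 10 = $27,833.
End of year 1: book value $337,697.
End of year 2: book value $309,864.
End of year 3: book value $282,031.
End of year 4: book value $254,198.
End of year 5: book value $226,365.
End of year 6: book value $198,532.
End of year 7: book value $170,699.
End of year 8: book value $142,866.
End of year 9: book value $115,033.
End of year 10: book value $87,200.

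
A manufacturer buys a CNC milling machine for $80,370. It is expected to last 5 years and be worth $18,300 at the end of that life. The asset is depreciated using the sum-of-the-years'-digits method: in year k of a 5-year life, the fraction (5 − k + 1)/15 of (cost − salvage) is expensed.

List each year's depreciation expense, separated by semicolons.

Depreciable base = $80,370 − $18,300 = $62,070.
Sum of the years' digits = 5+4+3+2+1 = 15.
Year 1: $62,070 × 5/15 = $20,690. Book value $59,680.
Year 2: $62,070 × 4/15 = $16,552. Book value $43,128.
Year 3: $62,070 × 3/15 = $12,414. Book value $30,714.
Year 4: $62,070 × 2/15 = $8,276. Book value $22,438.
Year 5: $62,070 × 1/15 = $4,138. Book value $18,300.

$20,690; $16,552; $12,414; $8,276; $4,138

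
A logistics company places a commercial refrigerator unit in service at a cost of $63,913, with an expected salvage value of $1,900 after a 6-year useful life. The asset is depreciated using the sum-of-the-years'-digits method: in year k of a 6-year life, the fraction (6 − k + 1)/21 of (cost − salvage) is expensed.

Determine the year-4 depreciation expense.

Depreciable base = $63,913 − $1,900 = $62,013.
Sum of the years' digits = 6+5+4+3+2+1 = 21.
Year 1: $62,013 × 6/21 = $17,718. Book value $46,195.
Year 2: $62,013 × 5/21 = $14,765. Book value $31,430.
Year 3: $62,013 × 4/21 = $11,812. Book value $19,618.
Year 4: $62,013 × 3/21 = $8,859. Book value $10,759.

$8,859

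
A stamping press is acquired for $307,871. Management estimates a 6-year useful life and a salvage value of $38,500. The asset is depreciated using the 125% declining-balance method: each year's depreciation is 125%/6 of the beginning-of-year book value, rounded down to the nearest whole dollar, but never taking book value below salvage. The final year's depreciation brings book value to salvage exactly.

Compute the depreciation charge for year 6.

Depreciable base = $307,871 − $38,500 = $269,371.
Year 1: ⌊$307,871 × 125%/6⌋ = $64,139. Book value $243,732.
Year 2: ⌊$243,732 × 125%/6⌋ = $50,777. Book value $192,955.
Year 3: ⌊$192,955 × 125%/6⌋ = $40,198. Book value $152,757.
Year 4: ⌊$152,757 × 125%/6⌋ = $31,824. Book value $120,933.
Year 5: ⌊$120,933 × 125%/6⌋ = $25,194. Book value $95,739.
Year 6 (final): $95,739 − $38,500 = $57,239. Book value $38,500.

$57,239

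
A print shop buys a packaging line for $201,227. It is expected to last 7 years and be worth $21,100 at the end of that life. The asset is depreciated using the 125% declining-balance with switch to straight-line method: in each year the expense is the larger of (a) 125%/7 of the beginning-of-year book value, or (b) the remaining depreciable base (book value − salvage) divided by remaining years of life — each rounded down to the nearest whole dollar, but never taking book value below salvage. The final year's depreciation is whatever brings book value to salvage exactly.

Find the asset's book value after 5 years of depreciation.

$66,316

Depreciable base = $201,227 − $21,100 = $180,127.
Year 1: DB = ⌊$201,227 × 125%/7⌋ = $35,933; SL = ⌊$180,127/7⌋ = $25,732 → take DB $35,933. Book value $165,294.
Year 2: DB = ⌊$165,294 × 125%/7⌋ = $29,516; SL = ⌊$144,194/6⌋ = $24,032 → take DB $29,516. Book value $135,778.
Year 3: DB = ⌊$135,778 × 125%/7⌋ = $24,246; SL = ⌊$114,678/5⌋ = $22,935 → take DB $24,246. Book value $111,532.
Year 4: DB = ⌊$111,532 × 125%/7⌋ = $19,916; SL = ⌊$90,432/4⌋ = $22,608 → take SL $22,608. Book value $88,924.
Year 5: DB = ⌊$88,924 × 125%/7⌋ = $15,879; SL = ⌊$67,824/3⌋ = $22,608 → take SL $22,608. Book value $66,316.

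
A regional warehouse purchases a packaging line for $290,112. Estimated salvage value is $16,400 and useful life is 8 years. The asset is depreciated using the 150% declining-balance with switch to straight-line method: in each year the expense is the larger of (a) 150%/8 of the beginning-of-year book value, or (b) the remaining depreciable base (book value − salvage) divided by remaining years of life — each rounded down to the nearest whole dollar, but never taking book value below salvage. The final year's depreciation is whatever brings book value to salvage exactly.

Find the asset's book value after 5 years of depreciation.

$98,926

Depreciable base = $290,112 − $16,400 = $273,712.
Year 1: DB = ⌊$290,112 × 150%/8⌋ = $54,396; SL = ⌊$273,712/8⌋ = $34,214 → take DB $54,396. Book value $235,716.
Year 2: DB = ⌊$235,716 × 150%/8⌋ = $44,196; SL = ⌊$219,316/7⌋ = $31,330 → take DB $44,196. Book value $191,520.
Year 3: DB = ⌊$191,520 × 150%/8⌋ = $35,910; SL = ⌊$175,120/6⌋ = $29,186 → take DB $35,910. Book value $155,610.
Year 4: DB = ⌊$155,610 × 150%/8⌋ = $29,176; SL = ⌊$139,210/5⌋ = $27,842 → take DB $29,176. Book value $126,434.
Year 5: DB = ⌊$126,434 × 150%/8⌋ = $23,706; SL = ⌊$110,034/4⌋ = $27,508 → take SL $27,508. Book value $98,926.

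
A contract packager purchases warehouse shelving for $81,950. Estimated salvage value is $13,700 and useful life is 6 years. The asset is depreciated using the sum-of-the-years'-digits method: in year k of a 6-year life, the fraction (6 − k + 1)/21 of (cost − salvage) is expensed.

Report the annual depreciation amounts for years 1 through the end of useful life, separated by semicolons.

$19,500; $16,250; $13,000; $9,750; $6,500; $3,250

Depreciable base = $81,950 − $13,700 = $68,250.
Sum of the years' digits = 6+5+4+3+2+1 = 21.
Year 1: $68,250 × 6/21 = $19,500. Book value $62,450.
Year 2: $68,250 × 5/21 = $16,250. Book value $46,200.
Year 3: $68,250 × 4/21 = $13,000. Book value $33,200.
Year 4: $68,250 × 3/21 = $9,750. Book value $23,450.
Year 5: $68,250 × 2/21 = $6,500. Book value $16,950.
Year 6: $68,250 × 1/21 = $3,250. Book value $13,700.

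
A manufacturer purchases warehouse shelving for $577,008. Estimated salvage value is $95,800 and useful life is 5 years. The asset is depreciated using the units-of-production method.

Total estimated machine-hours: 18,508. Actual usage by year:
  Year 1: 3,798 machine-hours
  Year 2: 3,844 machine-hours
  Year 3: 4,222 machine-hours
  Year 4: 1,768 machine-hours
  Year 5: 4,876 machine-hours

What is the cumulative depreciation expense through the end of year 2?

$198,692

Depreciable base = $577,008 − $95,800 = $481,208.
Rate = $481,208 / 18,508 machine-hours = $26 per machine-hour.
Year 1: 3,798 × $26 = $98,748. Book value $478,260.
Year 2: 3,844 × $26 = $99,944. Book value $378,316.
Accumulated through year 2 = $577,008 − $378,316 = $198,692.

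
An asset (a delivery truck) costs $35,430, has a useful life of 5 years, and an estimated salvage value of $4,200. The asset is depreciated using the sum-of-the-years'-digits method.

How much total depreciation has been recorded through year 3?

Depreciable base = $35,430 − $4,200 = $31,230.
Sum of the years' digits = 5+4+3+2+1 = 15.
Year 1: $31,230 × 5/15 = $10,410. Book value $25,020.
Year 2: $31,230 × 4/15 = $8,328. Book value $16,692.
Year 3: $31,230 × 3/15 = $6,246. Book value $10,446.
Accumulated through year 3 = $35,430 − $10,446 = $24,984.

$24,984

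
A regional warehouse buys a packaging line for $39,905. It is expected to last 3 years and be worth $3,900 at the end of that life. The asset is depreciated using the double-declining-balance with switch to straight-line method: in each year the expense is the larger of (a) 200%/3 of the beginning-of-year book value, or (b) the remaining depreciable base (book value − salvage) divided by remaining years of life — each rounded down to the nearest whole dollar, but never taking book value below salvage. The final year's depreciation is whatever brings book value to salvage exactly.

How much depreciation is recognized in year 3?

Depreciable base = $39,905 − $3,900 = $36,005.
Year 1: DB = ⌊$39,905 × 200%/3⌋ = $26,603; SL = ⌊$36,005/3⌋ = $12,001 → take DB $26,603. Book value $13,302.
Year 2: DB = ⌊$13,302 × 200%/3⌋ = $8,868; SL = ⌊$9,402/2⌋ = $4,701 → take DB $8,868. Book value $4,434.
Year 3 (final): $4,434 − $3,900 = $534. Book value $3,900.

$534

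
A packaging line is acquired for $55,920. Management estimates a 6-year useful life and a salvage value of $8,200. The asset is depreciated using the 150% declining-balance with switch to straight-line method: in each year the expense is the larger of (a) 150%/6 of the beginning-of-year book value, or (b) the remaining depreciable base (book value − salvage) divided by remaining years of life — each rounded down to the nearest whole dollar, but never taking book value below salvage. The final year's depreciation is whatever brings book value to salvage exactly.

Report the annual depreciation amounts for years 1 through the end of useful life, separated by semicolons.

$13,980; $10,485; $7,863; $5,898; $4,747; $4,747

Depreciable base = $55,920 − $8,200 = $47,720.
Year 1: DB = ⌊$55,920 × 150%/6⌋ = $13,980; SL = ⌊$47,720/6⌋ = $7,953 → take DB $13,980. Book value $41,940.
Year 2: DB = ⌊$41,940 × 150%/6⌋ = $10,485; SL = ⌊$33,740/5⌋ = $6,748 → take DB $10,485. Book value $31,455.
Year 3: DB = ⌊$31,455 × 150%/6⌋ = $7,863; SL = ⌊$23,255/4⌋ = $5,813 → take DB $7,863. Book value $23,592.
Year 4: DB = ⌊$23,592 × 150%/6⌋ = $5,898; SL = ⌊$15,392/3⌋ = $5,130 → take DB $5,898. Book value $17,694.
Year 5: DB = ⌊$17,694 × 150%/6⌋ = $4,423; SL = ⌊$9,494/2⌋ = $4,747 → take SL $4,747. Book value $12,947.
Year 6 (final): $12,947 − $8,200 = $4,747. Book value $8,200.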